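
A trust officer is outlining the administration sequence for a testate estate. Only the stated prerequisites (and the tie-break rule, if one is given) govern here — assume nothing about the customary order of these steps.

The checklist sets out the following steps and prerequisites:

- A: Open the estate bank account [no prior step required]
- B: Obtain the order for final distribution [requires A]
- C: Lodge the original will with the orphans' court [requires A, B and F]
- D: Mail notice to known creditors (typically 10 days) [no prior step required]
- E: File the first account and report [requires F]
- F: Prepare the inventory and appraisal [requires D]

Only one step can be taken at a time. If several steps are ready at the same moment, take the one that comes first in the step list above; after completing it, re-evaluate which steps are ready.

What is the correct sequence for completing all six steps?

A, B, D, F, C, E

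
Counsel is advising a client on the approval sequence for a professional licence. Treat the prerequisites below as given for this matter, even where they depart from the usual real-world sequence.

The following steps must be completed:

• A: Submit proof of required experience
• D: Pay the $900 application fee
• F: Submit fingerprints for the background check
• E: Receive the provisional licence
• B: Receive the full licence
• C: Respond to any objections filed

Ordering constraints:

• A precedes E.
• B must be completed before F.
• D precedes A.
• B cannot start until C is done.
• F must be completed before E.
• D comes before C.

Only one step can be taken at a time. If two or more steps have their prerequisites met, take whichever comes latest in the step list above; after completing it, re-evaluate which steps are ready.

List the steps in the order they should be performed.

D is the only step with nothing outstanding, so it goes first.
Now C and A have their prerequisites met. C is listed later, so C next.
Now B and A have their prerequisites met. B is listed later, so B next.
F and A are both available; F is listed later → F.
A needed D, now all done → A.
Next only E has its prerequisites met → E.

D, C, B, F, A, E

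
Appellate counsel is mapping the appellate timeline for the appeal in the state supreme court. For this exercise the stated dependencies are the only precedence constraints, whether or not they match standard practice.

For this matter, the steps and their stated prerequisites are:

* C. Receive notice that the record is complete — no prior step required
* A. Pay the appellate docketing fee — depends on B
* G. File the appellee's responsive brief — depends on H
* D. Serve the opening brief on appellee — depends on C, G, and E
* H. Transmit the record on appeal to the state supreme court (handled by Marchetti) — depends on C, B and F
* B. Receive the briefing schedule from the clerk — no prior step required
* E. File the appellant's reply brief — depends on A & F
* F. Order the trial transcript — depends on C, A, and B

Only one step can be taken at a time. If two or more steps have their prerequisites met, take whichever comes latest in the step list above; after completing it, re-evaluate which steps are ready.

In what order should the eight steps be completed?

B, A, C, F, E, H, G, D

Nothing is required for B and C. B is listed later → B first.
A now also ready, so the ready set is {A, C}; A is listed later → A.
That leaves C as the only ready step → C.
F needed B, A and C, now all done → F.
E and H are both available; E is listed later → E.
H needed F, B and C, now all done → H.
G needed H, now all done → G.
D is the only step now ready → D.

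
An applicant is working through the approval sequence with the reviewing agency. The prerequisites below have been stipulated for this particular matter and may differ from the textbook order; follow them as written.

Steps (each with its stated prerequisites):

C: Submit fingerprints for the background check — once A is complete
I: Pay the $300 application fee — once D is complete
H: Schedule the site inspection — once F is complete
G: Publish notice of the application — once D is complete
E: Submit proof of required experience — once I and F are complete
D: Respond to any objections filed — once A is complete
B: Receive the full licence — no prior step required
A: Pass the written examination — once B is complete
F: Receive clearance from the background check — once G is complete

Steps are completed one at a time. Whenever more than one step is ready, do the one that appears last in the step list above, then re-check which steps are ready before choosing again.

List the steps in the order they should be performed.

B → A → D → G → F → H → I → E → C

B is the only step with nothing outstanding, so it goes first.
A needed B, now all done → A.
Ready: D and C. D is listed later → D.
G, I and C are all available; G is listed later → G.
Ready: F, I and C. F is listed later → F.
H now also ready, so the ready set is {H, I, C}; H is listed later → H.
Now I and C have their prerequisites met. I is listed later, so I next.
E and C are both available; E is listed later → E.
C needed A, now all done → C.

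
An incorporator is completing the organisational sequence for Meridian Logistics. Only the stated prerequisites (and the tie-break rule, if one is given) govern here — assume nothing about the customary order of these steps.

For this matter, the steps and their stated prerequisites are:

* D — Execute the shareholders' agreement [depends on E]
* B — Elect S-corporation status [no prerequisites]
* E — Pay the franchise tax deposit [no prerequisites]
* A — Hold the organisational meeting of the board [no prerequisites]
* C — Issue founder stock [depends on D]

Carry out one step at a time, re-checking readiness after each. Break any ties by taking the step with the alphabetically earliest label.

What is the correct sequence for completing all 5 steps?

A, B, E, D, C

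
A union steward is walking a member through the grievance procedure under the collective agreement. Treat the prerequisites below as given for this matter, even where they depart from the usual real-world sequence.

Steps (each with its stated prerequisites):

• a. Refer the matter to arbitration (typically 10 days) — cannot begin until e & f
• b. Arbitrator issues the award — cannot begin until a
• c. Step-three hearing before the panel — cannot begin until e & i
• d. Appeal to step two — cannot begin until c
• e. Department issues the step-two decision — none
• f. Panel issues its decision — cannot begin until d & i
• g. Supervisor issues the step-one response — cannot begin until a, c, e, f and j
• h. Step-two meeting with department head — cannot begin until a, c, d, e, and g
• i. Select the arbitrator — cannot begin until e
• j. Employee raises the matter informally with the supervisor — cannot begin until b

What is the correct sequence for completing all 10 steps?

e, i, c, d, f, a, b, j, g, h

e is the only step with nothing outstanding, so it goes first.
i needed e, now all done → i.
c is the only step now ready → c.
d is the only step now ready → d.
f needed d and i, now all done → f.
a needed e and f, now all done → a.
b needed a, now all done → b.
j needed b, now all done → j.
g needed a, c, e, f and j, now all done → g.
Next only h has its prerequisites met → h.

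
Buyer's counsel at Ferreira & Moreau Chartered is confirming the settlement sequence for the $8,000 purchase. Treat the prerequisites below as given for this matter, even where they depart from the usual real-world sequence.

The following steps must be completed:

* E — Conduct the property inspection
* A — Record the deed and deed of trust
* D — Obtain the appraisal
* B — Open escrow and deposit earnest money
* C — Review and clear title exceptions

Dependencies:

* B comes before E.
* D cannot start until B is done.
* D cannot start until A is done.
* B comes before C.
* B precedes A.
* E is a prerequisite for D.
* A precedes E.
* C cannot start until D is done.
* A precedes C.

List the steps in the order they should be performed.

B A E D C

B is the only step with nothing outstanding, so it goes first.
A is the only step now ready → A.
E is the only step now ready → E.
D is the only step now ready → D.
C is the only step now ready → C.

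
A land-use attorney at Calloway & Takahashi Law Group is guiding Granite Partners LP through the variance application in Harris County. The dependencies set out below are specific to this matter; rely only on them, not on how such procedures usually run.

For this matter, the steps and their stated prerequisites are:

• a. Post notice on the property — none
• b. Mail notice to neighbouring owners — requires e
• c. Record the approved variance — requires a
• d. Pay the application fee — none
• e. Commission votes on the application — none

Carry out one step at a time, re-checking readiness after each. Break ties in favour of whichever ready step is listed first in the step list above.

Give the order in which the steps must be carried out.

a → c → d → e → b

Nothing is required for a, d and e. a is listed earlier → a first.
Now c, d and e have their prerequisites met. c is listed earlier, so c next.
Now d and e have their prerequisites met. d is listed earlier, so d next.
e is the only step now ready → e.
b needed e, now all done → b.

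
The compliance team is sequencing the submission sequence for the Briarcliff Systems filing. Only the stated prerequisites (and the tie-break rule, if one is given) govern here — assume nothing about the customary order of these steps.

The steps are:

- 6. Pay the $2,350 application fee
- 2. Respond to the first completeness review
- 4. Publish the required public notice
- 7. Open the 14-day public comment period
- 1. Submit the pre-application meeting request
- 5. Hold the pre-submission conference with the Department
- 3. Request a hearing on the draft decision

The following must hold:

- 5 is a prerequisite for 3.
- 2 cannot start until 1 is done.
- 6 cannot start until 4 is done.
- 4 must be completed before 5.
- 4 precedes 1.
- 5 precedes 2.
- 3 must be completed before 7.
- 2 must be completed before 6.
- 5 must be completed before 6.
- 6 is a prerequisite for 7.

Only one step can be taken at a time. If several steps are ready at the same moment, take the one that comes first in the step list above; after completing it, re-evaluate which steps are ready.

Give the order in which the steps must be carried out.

Only 4 has no prerequisites, so it is first.
Now 1 and 5 have their prerequisites met. 1 is listed earlier, so 1 next.
5 is the only step now ready → 5.
2 and 3 are both available; 2 is listed earlier → 2.
6 now also ready, so the ready set is {6, 3}; 6 is listed earlier → 6.
Next only 3 has its prerequisites met → 3.
7 needed 6 and 3, now all done → 7.

4, 1, 5, 2, 6, 3, 7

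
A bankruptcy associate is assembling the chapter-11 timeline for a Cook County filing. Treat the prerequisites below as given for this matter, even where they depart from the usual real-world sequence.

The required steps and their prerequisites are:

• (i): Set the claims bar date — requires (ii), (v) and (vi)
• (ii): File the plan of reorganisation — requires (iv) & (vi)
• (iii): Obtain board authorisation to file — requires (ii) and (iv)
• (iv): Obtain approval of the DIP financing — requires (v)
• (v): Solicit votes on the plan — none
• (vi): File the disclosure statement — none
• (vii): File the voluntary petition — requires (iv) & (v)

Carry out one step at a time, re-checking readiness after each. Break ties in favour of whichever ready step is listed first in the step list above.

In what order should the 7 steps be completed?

(v), (iv), (vi), (ii), (i), (iii), (vii)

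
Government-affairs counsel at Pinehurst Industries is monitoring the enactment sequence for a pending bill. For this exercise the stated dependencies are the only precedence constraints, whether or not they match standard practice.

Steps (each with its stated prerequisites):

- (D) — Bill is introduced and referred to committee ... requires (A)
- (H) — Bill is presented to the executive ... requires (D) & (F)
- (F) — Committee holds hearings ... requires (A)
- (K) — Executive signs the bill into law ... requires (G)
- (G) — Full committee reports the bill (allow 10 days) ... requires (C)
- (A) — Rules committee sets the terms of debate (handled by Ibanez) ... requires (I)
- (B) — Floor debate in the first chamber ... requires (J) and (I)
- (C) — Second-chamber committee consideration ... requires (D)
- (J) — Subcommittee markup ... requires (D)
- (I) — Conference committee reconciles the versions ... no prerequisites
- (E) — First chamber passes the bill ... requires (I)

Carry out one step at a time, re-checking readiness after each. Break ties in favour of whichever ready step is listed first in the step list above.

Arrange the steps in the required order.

Only (I) has no prerequisites, so it is first.
(A) and (E) are both available; (A) is listed earlier → (A).
(D) and (F) now also ready, so the ready set is {(D), (F), (E)}; (D) is listed earlier → (D).
(F), (C), (J) and (E) are all available; (F) is listed earlier → (F).
Ready: (H), (C), (J) and (E). (H) is listed earlier → (H).
Ready: (C), (J) and (E). (C) is listed earlier → (C).
Ready: (G), (J) and (E). (G) is listed earlier → (G).
(K), (J) and (E) are all available; (K) is listed earlier → (K).
Now (J) and (E) have their prerequisites met. (J) is listed earlier, so (J) next.
(B) now also ready, so the ready set is {(B), (E)}; (B) is listed earlier → (B).
(E) needed (I), now all done → (E).

(I), (A), (D), (F), (H), (C), (G), (K), (J), (B), (E)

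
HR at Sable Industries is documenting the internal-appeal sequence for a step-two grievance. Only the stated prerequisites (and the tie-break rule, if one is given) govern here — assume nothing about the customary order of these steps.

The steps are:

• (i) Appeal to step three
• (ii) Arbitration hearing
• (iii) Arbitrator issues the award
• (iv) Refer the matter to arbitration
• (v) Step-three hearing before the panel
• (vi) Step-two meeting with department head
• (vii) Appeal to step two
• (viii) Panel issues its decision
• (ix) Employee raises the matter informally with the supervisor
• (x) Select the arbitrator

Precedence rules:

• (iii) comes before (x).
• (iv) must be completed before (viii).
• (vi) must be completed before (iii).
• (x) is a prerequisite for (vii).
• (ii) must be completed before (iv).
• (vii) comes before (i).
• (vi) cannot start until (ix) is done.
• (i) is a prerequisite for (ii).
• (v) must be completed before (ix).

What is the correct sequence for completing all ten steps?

Only (v) has no prerequisites, so it is first.
(ix) needed (v), now all done → (ix).
(vi) needed (ix), now all done → (vi).
(iii) is the only step now ready → (iii).
(x) needed (iii), now all done → (x).
Next only (vii) has its prerequisites met → (vii).
(i) needed (vii), now all done → (i).
Next only (ii) has its prerequisites met → (ii).
(iv) needed (ii), now all done → (iv).
(viii) is the only step now ready → (viii).

(v), (ix), (vi), (iii), (x), (vii), (i), (ii), (iv), (viii)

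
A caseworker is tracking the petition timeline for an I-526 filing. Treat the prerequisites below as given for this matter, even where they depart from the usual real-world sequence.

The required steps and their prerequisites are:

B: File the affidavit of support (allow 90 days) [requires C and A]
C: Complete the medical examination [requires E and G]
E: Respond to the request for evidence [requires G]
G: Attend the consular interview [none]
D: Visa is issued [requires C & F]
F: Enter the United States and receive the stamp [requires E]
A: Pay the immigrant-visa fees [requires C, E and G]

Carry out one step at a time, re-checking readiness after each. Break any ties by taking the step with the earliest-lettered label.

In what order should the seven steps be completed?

G → E → C → A → B → F → D

G is the only step with nothing outstanding, so it goes first.
E needed G, now all done → E.
C and F are both available; C has the earlier label → C.
A now also ready, so the ready set is {A, F}; A has the earlier label → A.
B now also ready, so the ready set is {B, F}; B has the earlier label → B.
Next only F has its prerequisites met → F.
That leaves D as the only ready step → D.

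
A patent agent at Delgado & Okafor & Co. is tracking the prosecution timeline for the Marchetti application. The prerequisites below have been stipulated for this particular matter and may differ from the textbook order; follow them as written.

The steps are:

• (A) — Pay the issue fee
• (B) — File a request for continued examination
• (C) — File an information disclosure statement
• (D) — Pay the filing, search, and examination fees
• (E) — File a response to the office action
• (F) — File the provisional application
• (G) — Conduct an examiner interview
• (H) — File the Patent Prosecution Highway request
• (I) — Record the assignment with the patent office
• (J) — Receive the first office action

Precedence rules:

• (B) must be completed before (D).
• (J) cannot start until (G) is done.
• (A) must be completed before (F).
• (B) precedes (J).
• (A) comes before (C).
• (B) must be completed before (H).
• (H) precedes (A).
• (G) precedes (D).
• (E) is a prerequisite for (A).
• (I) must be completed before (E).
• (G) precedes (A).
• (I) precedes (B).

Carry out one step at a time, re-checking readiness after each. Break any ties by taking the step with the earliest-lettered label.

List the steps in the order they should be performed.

(G) → (I) → (B) → (D) → (E) → (H) → (A) → (C) → (F) → (J)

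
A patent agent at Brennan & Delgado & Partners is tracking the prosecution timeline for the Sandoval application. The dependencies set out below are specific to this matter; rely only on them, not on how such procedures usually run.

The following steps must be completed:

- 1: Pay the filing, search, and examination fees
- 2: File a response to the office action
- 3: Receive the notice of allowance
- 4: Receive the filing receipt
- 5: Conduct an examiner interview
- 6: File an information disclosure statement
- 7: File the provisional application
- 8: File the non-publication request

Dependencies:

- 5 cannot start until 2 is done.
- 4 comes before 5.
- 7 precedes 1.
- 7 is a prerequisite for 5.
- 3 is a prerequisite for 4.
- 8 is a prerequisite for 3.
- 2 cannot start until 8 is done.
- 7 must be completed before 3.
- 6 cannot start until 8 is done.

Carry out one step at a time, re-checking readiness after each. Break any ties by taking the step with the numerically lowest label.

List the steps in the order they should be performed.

7 → 1 → 8 → 2 → 3 → 4 → 5 → 6

7 and 8 have no prerequisites; 7 has the earlier label, so 7 is first.
1 and 8 are both available; 1 has the earlier label → 1.
Next only 8 has its prerequisites met → 8.
2, 3 and 6 are all available; 2 has the earlier label → 2.
Ready: 3 and 6. 3 has the earlier label → 3.
4 now also ready, so the ready set is {4, 6}; 4 has the earlier label → 4.
5 and 6 are both available; 5 has the earlier label → 5.
6 needed 8, now all done → 6.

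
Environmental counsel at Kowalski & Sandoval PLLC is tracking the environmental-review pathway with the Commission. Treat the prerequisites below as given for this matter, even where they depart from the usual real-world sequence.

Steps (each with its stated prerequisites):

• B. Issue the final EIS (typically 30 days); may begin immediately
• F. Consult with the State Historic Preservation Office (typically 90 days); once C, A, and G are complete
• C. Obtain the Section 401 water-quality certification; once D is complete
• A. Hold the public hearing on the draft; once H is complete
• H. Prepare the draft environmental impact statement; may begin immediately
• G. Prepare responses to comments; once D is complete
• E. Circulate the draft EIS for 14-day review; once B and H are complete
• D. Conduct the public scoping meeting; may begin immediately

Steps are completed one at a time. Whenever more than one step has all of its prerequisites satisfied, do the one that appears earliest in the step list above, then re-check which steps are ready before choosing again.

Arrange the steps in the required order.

B H A E D C G F

Nothing is required for B, H and D. B is listed earlier → B first.
H and D are both available; H is listed earlier → H.
Ready: A, E and D. A is listed earlier → A.
Ready: E and D. E is listed earlier → E.
Next only D has its prerequisites met → D.
C and G are both available; C is listed earlier → C.
G needed D, now all done → G.
That leaves F as the only ready step → F.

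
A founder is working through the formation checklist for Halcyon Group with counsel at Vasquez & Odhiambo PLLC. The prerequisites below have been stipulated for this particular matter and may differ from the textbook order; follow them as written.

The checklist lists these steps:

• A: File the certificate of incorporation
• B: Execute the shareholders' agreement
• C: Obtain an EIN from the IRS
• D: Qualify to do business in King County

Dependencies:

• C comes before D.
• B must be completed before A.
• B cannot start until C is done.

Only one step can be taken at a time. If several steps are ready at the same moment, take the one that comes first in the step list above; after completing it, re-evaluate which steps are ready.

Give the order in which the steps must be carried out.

C is the only step with nothing outstanding, so it goes first.
Now B and D have their prerequisites met. B is listed earlier, so B next.
A now also ready, so the ready set is {A, D}; A is listed earlier → A.
Next only D has its prerequisites met → D.

C, B, A, D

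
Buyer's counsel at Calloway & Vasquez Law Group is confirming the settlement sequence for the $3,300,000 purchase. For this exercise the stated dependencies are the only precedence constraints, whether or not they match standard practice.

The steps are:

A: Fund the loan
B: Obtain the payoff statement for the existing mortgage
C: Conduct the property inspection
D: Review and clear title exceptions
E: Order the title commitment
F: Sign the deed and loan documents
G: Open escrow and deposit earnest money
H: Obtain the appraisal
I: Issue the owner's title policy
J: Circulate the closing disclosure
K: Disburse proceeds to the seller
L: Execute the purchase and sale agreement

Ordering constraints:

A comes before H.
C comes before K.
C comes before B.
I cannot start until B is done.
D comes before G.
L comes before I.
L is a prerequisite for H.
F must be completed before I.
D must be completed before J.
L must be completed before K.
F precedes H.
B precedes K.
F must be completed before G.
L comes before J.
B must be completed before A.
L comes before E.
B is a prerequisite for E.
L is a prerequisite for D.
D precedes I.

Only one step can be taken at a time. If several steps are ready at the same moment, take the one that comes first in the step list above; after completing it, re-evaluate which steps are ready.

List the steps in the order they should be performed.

C → B → A → F → L → D → E → G → H → I → J → K

C, F and L have no prerequisites; C is listed earlier, so C is first.
Ready: B, F and L. B is listed earlier → B.
A, F and L are all available; A is listed earlier → A.
Now F and L have their prerequisites met. F is listed earlier, so F next.
Next only L has its prerequisites met → L.
D, E, H and K are all available; D is listed earlier → D.
Ready: E, G, H, I, J and K. E is listed earlier → E.
Now G, H, I, J and K have their prerequisites met. G is listed earlier, so G next.
Ready: H, I, J and K. H is listed earlier → H.
Ready: I, J and K. I is listed earlier → I.
Now J and K have their prerequisites met. J is listed earlier, so J next.
That leaves K as the only ready step → K.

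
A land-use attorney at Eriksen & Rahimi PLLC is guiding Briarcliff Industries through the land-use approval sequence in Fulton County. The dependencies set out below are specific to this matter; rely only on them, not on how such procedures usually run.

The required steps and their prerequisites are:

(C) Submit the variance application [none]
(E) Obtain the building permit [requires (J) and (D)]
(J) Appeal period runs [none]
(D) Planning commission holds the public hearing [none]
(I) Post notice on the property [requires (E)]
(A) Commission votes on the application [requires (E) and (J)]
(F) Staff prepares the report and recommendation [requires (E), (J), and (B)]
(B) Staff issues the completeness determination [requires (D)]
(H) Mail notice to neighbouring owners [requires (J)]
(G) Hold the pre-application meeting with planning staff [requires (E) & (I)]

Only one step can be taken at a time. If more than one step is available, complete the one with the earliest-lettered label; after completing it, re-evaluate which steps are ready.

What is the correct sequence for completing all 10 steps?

(C), (D) and (J) have no prerequisites; (C) has the earlier label, so (C) is first.
Ready: (D) and (J). (D) has the earlier label → (D).
Ready: (B) and (J). (B) has the earlier label → (B).
(J) is the only step now ready → (J).
(E) and (H) are both available; (E) has the earlier label → (E).
(A), (F) and (I) now also ready, so the ready set is {(A), (F), (H), (I)}; (A) has the earlier label → (A).
Ready: (F), (H) and (I). (F) has the earlier label → (F).
Ready: (H) and (I). (H) has the earlier label → (H).
(I) is the only step now ready → (I).
(G) needed (E) and (I), now all done → (G).

(C), (D), (B), (J), (E), (A), (F), (H), (I), (G)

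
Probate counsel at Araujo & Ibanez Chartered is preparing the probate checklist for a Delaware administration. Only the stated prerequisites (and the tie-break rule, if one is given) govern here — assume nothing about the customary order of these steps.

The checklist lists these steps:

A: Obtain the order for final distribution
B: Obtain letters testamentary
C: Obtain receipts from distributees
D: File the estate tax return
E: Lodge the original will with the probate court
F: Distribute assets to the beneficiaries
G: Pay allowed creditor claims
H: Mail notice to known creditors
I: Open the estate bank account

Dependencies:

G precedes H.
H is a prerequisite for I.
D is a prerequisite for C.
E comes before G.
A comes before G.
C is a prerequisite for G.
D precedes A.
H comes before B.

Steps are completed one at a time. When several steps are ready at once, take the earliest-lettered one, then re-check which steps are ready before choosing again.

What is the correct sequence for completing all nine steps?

Nothing is required for D, E and F. D has the earlier label → D first.
A and C now also ready, so the ready set is {A, C, E, F}; A has the earlier label → A.
C, E and F are all available; C has the earlier label → C.
E and F are both available; E has the earlier label → E.
G now also ready, so the ready set is {F, G}; F has the earlier label → F.
That leaves G as the only ready step → G.
H needed G, now all done → H.
B and I are both available; B has the earlier label → B.
I needed H, now all done → I.

D, A, C, E, F, G, H, B, I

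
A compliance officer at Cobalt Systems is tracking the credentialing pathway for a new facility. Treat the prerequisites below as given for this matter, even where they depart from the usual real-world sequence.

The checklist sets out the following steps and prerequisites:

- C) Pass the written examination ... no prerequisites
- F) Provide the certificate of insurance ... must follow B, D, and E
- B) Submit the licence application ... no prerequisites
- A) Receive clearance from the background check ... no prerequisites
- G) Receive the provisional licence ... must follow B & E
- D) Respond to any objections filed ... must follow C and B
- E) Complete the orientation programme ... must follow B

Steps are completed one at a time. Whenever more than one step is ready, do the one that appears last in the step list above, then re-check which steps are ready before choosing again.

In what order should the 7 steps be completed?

A, B, E, G, C, D, F

A, B and C have no prerequisites; A is listed later, so A is first.
Ready: B and C. B is listed later → B.
E now also ready, so the ready set is {E, C}; E is listed later → E.
G now also ready, so the ready set is {G, C}; G is listed later → G.
C is the only step now ready → C.
D needed B and C, now all done → D.
Next only F has its prerequisites met → F.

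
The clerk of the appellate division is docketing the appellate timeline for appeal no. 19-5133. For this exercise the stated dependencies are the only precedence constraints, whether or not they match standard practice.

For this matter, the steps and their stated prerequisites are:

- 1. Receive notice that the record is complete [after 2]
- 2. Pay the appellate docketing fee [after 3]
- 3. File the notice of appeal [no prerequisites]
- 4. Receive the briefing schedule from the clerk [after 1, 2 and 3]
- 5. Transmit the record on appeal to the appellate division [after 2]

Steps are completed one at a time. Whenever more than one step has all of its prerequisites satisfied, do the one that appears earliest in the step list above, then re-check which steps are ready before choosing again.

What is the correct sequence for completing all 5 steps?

3 → 2 → 1 → 4 → 5

3 is the only step with nothing outstanding, so it goes first.
Next only 2 has its prerequisites met → 2.
Now 1 and 5 have their prerequisites met. 1 is listed earlier, so 1 next.
Now 4 and 5 have their prerequisites met. 4 is listed earlier, so 4 next.
Next only 5 has its prerequisites met → 5.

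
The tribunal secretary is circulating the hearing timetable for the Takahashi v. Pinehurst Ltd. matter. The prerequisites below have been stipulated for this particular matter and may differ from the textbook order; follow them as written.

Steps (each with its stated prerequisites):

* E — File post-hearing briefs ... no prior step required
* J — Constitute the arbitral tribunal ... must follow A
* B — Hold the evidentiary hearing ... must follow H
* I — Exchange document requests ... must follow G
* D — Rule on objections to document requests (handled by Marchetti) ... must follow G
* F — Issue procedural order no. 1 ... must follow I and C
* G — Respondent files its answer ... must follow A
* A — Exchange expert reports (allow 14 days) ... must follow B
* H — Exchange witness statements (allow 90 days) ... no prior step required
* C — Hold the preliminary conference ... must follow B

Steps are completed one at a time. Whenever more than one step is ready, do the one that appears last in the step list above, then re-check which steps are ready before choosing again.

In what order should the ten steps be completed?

H B C A G D I F J E

H and E have no prerequisites; H is listed later, so H is first.
Ready: B and E. B is listed later → B.
C, A and E are all available; C is listed later → C.
Ready: A and E. A is listed later → A.
G and J now also ready, so the ready set is {G, J, E}; G is listed later → G.
D and I now also ready, so the ready set is {D, I, J, E}; D is listed later → D.
Now I, J and E have their prerequisites met. I is listed later, so I next.
Now F, J and E have their prerequisites met. F is listed later, so F next.
J and E are both available; J is listed later → J.
That leaves E as the only ready step → E.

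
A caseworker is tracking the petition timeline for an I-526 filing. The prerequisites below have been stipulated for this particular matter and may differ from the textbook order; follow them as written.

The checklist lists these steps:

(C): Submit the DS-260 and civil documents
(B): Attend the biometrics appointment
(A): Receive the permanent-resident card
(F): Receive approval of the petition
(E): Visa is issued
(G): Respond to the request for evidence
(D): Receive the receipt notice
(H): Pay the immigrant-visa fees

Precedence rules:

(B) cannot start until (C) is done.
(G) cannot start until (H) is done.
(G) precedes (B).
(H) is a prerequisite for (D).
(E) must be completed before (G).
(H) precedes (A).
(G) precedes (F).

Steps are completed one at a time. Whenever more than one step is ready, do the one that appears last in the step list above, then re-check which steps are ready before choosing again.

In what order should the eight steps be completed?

(H), (D), (E), (G), (F), (A), (C), (B)

Nothing is required for (H), (E) and (C). (H) is listed later → (H) first.
(D) and (A) now also ready, so the ready set is {(D), (E), (A), (C)}; (D) is listed later → (D).
(E), (A) and (C) are all available; (E) is listed later → (E).
(G) now also ready, so the ready set is {(G), (A), (C)}; (G) is listed later → (G).
(F), (A) and (C) are all available; (F) is listed later → (F).
Ready: (A) and (C). (A) is listed later → (A).
That leaves (C) as the only ready step → (C).
That leaves (B) as the only ready step → (B).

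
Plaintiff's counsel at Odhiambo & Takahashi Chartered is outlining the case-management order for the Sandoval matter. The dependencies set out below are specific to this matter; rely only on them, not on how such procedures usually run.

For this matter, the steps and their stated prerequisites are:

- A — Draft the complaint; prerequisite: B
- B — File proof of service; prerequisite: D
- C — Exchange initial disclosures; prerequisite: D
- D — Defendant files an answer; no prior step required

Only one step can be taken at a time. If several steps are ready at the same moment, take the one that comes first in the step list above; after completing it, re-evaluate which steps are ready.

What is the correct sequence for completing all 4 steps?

Only D has no prerequisites, so it is first.
B and C are both available; B is listed earlier → B.
A and C are both available; A is listed earlier → A.
C needed D, now all done → C.

D → B → A → C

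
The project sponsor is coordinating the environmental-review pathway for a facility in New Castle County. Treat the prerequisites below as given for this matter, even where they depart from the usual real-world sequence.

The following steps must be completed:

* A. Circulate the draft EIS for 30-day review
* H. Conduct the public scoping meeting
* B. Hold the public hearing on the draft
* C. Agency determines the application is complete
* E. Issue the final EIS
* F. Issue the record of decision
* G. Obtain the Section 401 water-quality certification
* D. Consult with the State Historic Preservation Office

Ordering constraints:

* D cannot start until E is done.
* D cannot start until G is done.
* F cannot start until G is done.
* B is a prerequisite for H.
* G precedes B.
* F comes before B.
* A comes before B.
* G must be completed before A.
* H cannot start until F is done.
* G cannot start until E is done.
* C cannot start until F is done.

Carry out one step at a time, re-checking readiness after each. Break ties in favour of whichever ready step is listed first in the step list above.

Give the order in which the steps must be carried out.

E is the only step with nothing outstanding, so it goes first.
G needed E, now all done → G.
A, F and D are all available; A is listed earlier → A.
Ready: F and D. F is listed earlier → F.
Now B, C and D have their prerequisites met. B is listed earlier, so B next.
H now also ready, so the ready set is {H, C, D}; H is listed earlier → H.
Now C and D have their prerequisites met. C is listed earlier, so C next.
Next only D has its prerequisites met → D.

E G A F B H C D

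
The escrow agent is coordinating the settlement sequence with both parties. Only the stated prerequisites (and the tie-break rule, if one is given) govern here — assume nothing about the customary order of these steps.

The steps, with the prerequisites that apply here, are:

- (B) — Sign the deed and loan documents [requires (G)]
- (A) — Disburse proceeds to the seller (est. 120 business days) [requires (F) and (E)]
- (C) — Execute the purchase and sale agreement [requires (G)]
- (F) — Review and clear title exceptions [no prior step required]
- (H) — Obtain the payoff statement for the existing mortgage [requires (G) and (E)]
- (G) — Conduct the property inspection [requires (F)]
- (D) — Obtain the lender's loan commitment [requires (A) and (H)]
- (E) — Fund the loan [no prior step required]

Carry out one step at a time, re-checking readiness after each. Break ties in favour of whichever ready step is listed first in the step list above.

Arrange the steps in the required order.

Nothing is required for (F) and (E). (F) is listed earlier → (F) first.
(G) now also ready, so the ready set is {(G), (E)}; (G) is listed earlier → (G).
Ready: (B), (C) and (E). (B) is listed earlier → (B).
Now (C) and (E) have their prerequisites met. (C) is listed earlier, so (C) next.
That leaves (E) as the only ready step → (E).
Ready: (A) and (H). (A) is listed earlier → (A).
Next only (H) has its prerequisites met → (H).
That leaves (D) as the only ready step → (D).

(F) (G) (B) (C) (E) (A) (H) (D)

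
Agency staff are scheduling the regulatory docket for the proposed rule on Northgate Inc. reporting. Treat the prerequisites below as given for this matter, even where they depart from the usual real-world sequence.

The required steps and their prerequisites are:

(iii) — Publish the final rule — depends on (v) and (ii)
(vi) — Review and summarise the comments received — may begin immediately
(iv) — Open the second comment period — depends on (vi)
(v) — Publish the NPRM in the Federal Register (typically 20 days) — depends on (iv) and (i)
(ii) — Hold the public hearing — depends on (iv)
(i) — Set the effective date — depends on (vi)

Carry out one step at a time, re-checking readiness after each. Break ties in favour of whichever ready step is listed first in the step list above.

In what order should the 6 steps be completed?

(vi) has no prerequisites → (vi) first.
Ready: (iv) and (i). (iv) is listed earlier → (iv).
(ii) and (i) are both available; (ii) is listed earlier → (ii).
Next only (i) has its prerequisites met → (i).
(v) needed (iv) and (i), now all done → (v).
That leaves (iii) as the only ready step → (iii).

(vi) → (iv) → (ii) → (i) → (v) → (iii)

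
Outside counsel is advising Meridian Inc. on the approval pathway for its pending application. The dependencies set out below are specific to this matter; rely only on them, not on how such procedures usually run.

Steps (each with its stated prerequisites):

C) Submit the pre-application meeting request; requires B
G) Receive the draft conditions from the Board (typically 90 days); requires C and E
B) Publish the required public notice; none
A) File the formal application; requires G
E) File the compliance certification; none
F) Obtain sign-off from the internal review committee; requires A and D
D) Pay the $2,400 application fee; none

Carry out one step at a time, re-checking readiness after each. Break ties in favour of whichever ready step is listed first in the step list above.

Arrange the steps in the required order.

Nothing is required for B, E and D. B is listed earlier → B first.
C now also ready, so the ready set is {C, E, D}; C is listed earlier → C.
Now E and D have their prerequisites met. E is listed earlier, so E next.
G now also ready, so the ready set is {G, D}; G is listed earlier → G.
A now also ready, so the ready set is {A, D}; A is listed earlier → A.
That leaves D as the only ready step → D.
Next only F has its prerequisites met → F.

B, C, E, G, A, D, F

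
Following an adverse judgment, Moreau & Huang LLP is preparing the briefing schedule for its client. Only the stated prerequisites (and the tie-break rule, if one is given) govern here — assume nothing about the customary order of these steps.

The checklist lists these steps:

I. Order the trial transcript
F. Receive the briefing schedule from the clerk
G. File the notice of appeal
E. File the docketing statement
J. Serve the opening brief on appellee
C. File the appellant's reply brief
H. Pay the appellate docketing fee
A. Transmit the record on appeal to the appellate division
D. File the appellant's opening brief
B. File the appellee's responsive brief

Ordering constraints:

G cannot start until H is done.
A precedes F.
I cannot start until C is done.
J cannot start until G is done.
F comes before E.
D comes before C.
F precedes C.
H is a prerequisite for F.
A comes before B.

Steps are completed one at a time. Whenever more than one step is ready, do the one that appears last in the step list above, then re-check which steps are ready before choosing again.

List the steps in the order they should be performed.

D → A → B → H → G → J → F → C → E → I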